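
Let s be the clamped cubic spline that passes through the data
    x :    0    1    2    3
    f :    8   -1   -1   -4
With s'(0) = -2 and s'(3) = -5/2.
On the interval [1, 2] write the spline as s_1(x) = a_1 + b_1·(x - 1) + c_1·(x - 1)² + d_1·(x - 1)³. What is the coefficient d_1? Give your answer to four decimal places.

-6.3000

With σ_i denoting the second derivative at x_i, h_i = 1, 1, 1, and Δ_i = (y_(i+1) − y_i)/h_i = -9, 0, -3:
  1·σ_0 + 4·σ_1 + 1·σ_2 = 6(Δ_1 - Δ_0) = 54
  1·σ_1 + 4·σ_2 + 1·σ_3 = 6(Δ_2 - Δ_1) = -18
Clamped end conditions give two more equations: 2h_0·σ_0 + h_0·σ_1 = 6(Δ_0 - s'(0)) = -42 and h_2·σ_2 + 2h_2·σ_3 = 6(s'(3) - Δ_2) = 3.
Solving the tridiagonal system: σ_0 = -503/15, σ_1 = 376/15, σ_2 = -191/15, σ_3 = 118/15.
On [1, 2], with s_1(x) = a_1 + b_1·(x - 1) + c_1·(x - 1)² + d_1·(x - 1)³: c_1 = σ_1/2 = 188/15, d_1 = (σ_2 - σ_1)/(6h_1) = -63/10, b_1 = Δ_1 - h_1(2σ_1 + σ_2)/6 = -187/30.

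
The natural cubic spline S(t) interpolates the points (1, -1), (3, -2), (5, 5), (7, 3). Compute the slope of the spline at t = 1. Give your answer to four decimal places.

-1.8667

Put M_i = S'' at the i-th knot. Here h = (2, 2, 2) and Δ = (-1/2, 7/2, -1), so the interior equations h_(i-1)·M_(i-1) + 2(h_(i-1)+h_i)·M_i + h_i·M_(i+1) = 6(Δ_i − Δ_(i-1)) read
  2·M_0 + 8·M_1 + 2·M_2 = 6(Δ_1 - Δ_0) = 24
  2·M_1 + 8·M_2 + 2·M_3 = 6(Δ_2 - Δ_1) = -27
Natural end conditions: M_0 = M_3 = 0.
Hence M_0 = 0, M_1 = 41/10, M_2 = -22/5, M_3 = 0.
On [1, 3], S'(t) = b_0 + 2c_0·(t - 1) + 3d_0·(t - 1)² with b_0 = Δ_0 - h_0(2M_0 + M_1)/6 = -28/15, c_0 = M_0/2 = 0, d_0 = (M_1 - M_0)/(6h_0) = 41/120. So S'(1) = -28/15.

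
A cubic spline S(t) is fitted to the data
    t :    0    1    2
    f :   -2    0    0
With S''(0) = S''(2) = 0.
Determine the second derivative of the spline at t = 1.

-3

Write σ_i for S''(x_i). With h_i = 1, 1 and divided differences Δ_i = 2, 0, the continuity of S' gives the tridiagonal system
  1·σ_0 + 4·σ_1 + 1·σ_2 = 6(Δ_1 - Δ_0) = -12
Natural end conditions: σ_0 = σ_2 = 0.
Solving the tridiagonal system: σ_0 = 0, σ_1 = -3, σ_2 = 0.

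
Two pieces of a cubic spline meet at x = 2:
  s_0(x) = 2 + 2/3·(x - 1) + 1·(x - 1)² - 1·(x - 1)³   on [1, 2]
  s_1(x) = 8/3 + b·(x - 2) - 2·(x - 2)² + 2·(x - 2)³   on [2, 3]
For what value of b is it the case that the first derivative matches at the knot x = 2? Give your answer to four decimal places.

-0.3333

s_0'(x) = 2/3 + 2·(x - 1) - 3·(x - 1)², so s_0'(2) = -1/3. On the right, s_1'(2) = b, so b = -1/3.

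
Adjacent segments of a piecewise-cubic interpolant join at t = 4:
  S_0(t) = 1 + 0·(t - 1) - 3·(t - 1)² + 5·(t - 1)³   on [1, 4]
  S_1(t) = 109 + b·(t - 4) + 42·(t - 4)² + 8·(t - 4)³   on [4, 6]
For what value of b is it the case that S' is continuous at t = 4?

S_0'(t) = 0 - 6·(t - 1) + 15·(t - 1)², so S_0'(4) = 117. On the right, S_1'(4) = b, so b = 117.

117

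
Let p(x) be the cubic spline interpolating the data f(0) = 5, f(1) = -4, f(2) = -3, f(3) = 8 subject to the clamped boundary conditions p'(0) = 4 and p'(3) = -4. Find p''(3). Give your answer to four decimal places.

Put M_i = p'' at the i-th knot. Here h = (1, 1, 1) and Δ = (-9, 1, 11), so the interior equations h_(i-1)·M_(i-1) + 2(h_(i-1)+h_i)·M_i + h_i·M_(i+1) = 6(Δ_i − Δ_(i-1)) read
  1·M_0 + 4·M_1 + 1·M_2 = 6(Δ_1 - Δ_0) = 60
  1·M_1 + 4·M_2 + 1·M_3 = 6(Δ_2 - Δ_1) = 60
Clamped end conditions give two more equations: 2h_0·M_0 + h_0·M_1 = 6(Δ_0 - p'(0)) = -78 and h_2·M_2 + 2h_2·M_3 = 6(p'(3) - Δ_2) = -90.
Forward elimination and back-substitution give M_0 = -746/15, M_1 = 322/15, M_2 = 358/15, M_3 = -854/15.

-56.9333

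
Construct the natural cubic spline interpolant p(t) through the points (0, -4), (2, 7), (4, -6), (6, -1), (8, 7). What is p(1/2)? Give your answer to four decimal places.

0.5455

With M_i denoting the second derivative at x_i, h_i = 2, 2, 2, 2, and Δ_i = (y_(i+1) − y_i)/h_i = 11/2, -13/2, 5/2, 4:
  2·M_0 + 8·M_1 + 2·M_2 = 6(Δ_1 - Δ_0) = -72
  2·M_1 + 8·M_2 + 2·M_3 = 6(Δ_2 - Δ_1) = 54
  2·M_2 + 8·M_3 + 2·M_4 = 6(Δ_3 - Δ_2) = 9
Natural end conditions: M_0 = M_4 = 0.
Solving the tridiagonal system: M_0 = 0, M_1 = -1287/112, M_2 = 279/28, M_3 = -153/112, M_4 = 0.
On [0, 2], p(t) = -4 + 1045/112·t + 0·t² - 429/448·t³.
With t = 1/2: p(1/2) = 1955/3584.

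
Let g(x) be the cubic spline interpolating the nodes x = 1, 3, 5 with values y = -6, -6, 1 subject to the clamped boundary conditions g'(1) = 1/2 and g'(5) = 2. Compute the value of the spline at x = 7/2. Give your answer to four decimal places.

Let M_i = g''(x_i). Step sizes h_i = 2, 2; slopes of the chords Δ_i = (y_(i+1) - y_i)/h_i = 0, 7/2.
  2·M_0 + 8·M_1 + 2·M_2 = 6(Δ_1 - Δ_0) = 21
Clamped end conditions give two more equations: 2h_0·M_0 + h_0·M_1 = 6(Δ_0 - g'(1)) = -3 and h_1·M_1 + 2h_1·M_2 = 6(g'(5) - Δ_1) = -9.
Forward elimination and back-substitution give M_0 = -3, M_1 = 9/2, M_2 = -9/2.
On [3, 5], g(x) = -6 + 2·(x - 3) + 9/4·(x - 3)² - 3/4·(x - 3)³.
With (x - 3) = 1/2: g(7/2) = -145/32.

-4.5313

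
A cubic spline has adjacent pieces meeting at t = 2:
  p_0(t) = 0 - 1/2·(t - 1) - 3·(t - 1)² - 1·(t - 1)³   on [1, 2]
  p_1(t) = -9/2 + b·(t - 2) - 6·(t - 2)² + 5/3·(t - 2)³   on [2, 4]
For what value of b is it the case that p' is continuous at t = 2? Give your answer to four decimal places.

-9.5000

p_0'(t) = -1/2 - 6·(t - 1) - 3·(t - 1)², so p_0'(2) = -19/2. On the right, p_1'(2) = b, so b = -19/2.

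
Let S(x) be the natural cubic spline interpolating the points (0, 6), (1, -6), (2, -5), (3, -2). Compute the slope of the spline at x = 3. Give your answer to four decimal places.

Put m_i = S'' at the i-th knot. Here h = (1, 1, 1) and Δ = (-12, 1, 3), so the interior equations h_(i-1)·m_(i-1) + 2(h_(i-1)+h_i)·m_i + h_i·m_(i+1) = 6(Δ_i − Δ_(i-1)) read
  1·m_0 + 4·m_1 + 1·m_2 = 6(Δ_1 - Δ_0) = 78
  1·m_1 + 4·m_2 + 1·m_3 = 6(Δ_2 - Δ_1) = 12
Natural end conditions: m_0 = m_3 = 0.
Solving the tridiagonal system: m_0 = 0, m_1 = 20, m_2 = -2, m_3 = 0.
On [2, 3], S'(x) = b_2 + 2c_2·(x - 2) + 3d_2·(x - 2)² with b_2 = Δ_2 - h_2(2m_2 + m_3)/6 = 11/3, c_2 = m_2/2 = -1, d_2 = (m_3 - m_2)/(6h_2) = 1/3. So S'(3) = 8/3.

2.6667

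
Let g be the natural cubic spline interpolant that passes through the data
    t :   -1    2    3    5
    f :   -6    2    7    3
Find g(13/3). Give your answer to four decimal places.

With M_i denoting the second derivative at x_i, h_i = 3, 1, 2, and Δ_i = (y_(i+1) − y_i)/h_i = 8/3, 5, -2:
  3·M_0 + 8·M_1 + 1·M_2 = 6(Δ_1 - Δ_0) = 14
  1·M_1 + 6·M_2 + 2·M_3 = 6(Δ_2 - Δ_1) = -42
Natural end conditions: M_0 = M_3 = 0.
Solving the tridiagonal system: M_0 = 0, M_1 = 126/47, M_2 = -350/47, M_3 = 0.
On [3, 5], g(t) = 7 + 418/141·(t - 3) - 175/47·(t - 3)² + 175/282·(t - 3)³.
With (t - 3) = 4/3: g(13/3) = 22097/3807.

5.8043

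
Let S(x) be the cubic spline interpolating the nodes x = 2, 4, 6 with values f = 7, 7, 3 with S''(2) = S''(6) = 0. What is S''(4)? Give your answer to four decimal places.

With σ_i denoting the second derivative at x_i, h_i = 2, 2, and Δ_i = (y_(i+1) − y_i)/h_i = 0, -2:
  2·σ_0 + 8·σ_1 + 2·σ_2 = 6(Δ_1 - Δ_0) = -12
Natural end conditions: σ_0 = σ_2 = 0.
Solving the tridiagonal system: σ_0 = 0, σ_1 = -3/2, σ_2 = 0.

-1.5000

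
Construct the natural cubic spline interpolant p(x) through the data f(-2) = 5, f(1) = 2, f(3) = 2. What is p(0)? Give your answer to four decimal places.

Put M_i = p'' at the i-th knot. Here h = (3, 2) and Δ = (-1, 0), so the interior equations h_(i-1)·M_(i-1) + 2(h_(i-1)+h_i)·M_i + h_i·M_(i+1) = 6(Δ_i − Δ_(i-1)) read
  3·M_0 + 10·M_1 + 2·M_2 = 6(Δ_1 - Δ_0) = 6
Natural end conditions: M_0 = M_2 = 0.
Forward elimination and back-substitution give M_0 = 0, M_1 = 3/5, M_2 = 0.
On [-2, 1], p(x) = 5 - 13/10·(x + 2) + 0·(x + 2)² + 1/30·(x + 2)³.
With (x + 2) = 2: p(0) = 8/3.

2.6667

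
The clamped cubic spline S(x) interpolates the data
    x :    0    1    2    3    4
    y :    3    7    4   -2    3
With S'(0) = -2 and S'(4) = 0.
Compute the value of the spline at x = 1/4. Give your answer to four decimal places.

3.1931

Write m_i for S''(x_i). With h_i = 1, 1, 1, 1 and divided differences Δ_i = 4, -3, -6, 5, the continuity of S' gives the tridiagonal system
  1·m_0 + 4·m_1 + 1·m_2 = 6(Δ_1 - Δ_0) = -42
  1·m_1 + 4·m_2 + 1·m_3 = 6(Δ_2 - Δ_1) = -18
  1·m_2 + 4·m_3 + 1·m_4 = 6(Δ_3 - Δ_2) = 66
Clamped end conditions give two more equations: 2h_0·m_0 + h_0·m_1 = 6(Δ_0 - S'(0)) = 36 and h_3·m_3 + 2h_3·m_4 = 6(S'(4) - Δ_3) = -30.
Forward elimination and back-substitution give m_0 = 179/7, m_1 = -106/7, m_2 = -7, m_3 = 176/7, m_4 = -193/7.
On [0, 1], S(x) = 3 - 2·x + 179/14·x² - 95/14·x³.
With x = 1/4: S(1/4) = 2861/896.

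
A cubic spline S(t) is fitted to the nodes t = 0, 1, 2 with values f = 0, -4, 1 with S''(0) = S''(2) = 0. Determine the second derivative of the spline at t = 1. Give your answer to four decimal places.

13.5000

With m_i denoting the second derivative at x_i, h_i = 1, 1, and Δ_i = (y_(i+1) − y_i)/h_i = -4, 5:
  1·m_0 + 4·m_1 + 1·m_2 = 6(Δ_1 - Δ_0) = 54
Natural end conditions: m_0 = m_2 = 0.
Hence m_0 = 0, m_1 = 27/2, m_2 = 0.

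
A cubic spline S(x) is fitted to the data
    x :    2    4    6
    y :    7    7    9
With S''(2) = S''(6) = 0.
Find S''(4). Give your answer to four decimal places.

Put m_i = S'' at the i-th knot. Here h = (2, 2) and Δ = (0, 1), so the interior equations h_(i-1)·m_(i-1) + 2(h_(i-1)+h_i)·m_i + h_i·m_(i+1) = 6(Δ_i − Δ_(i-1)) read
  2·m_0 + 8·m_1 + 2·m_2 = 6(Δ_1 - Δ_0) = 6
Natural end conditions: m_0 = m_2 = 0.
Solving the tridiagonal system: m_0 = 0, m_1 = 3/4, m_2 = 0.

0.7500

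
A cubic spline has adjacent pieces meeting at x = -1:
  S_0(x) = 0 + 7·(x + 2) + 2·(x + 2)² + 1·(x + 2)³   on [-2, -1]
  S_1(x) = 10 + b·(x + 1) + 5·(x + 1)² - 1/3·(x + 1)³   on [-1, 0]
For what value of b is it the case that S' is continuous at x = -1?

S_0'(x) = 7 + 4·(x + 2) + 3·(x + 2)², so S_0'(-1) = 14. On the right, S_1'(-1) = b, so b = 14.

14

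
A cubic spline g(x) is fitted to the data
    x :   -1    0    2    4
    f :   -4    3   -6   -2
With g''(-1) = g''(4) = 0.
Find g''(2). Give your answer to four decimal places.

With m_i denoting the second derivative at x_i, h_i = 1, 2, 2, and Δ_i = (y_(i+1) − y_i)/h_i = 7, -9/2, 2:
  1·m_0 + 6·m_1 + 2·m_2 = 6(Δ_1 - Δ_0) = -69
  2·m_1 + 8·m_2 + 2·m_3 = 6(Δ_2 - Δ_1) = 39
Natural end conditions: m_0 = m_3 = 0.
Hence m_0 = 0, m_1 = -315/22, m_2 = 93/11, m_3 = 0.

8.4545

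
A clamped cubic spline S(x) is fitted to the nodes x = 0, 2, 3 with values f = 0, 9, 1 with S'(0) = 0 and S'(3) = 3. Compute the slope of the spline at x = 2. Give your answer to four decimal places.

Write M_i for S''(x_i). With h_i = 2, 1 and divided differences Δ_i = 9/2, -8, the continuity of S' gives the tridiagonal system
  2·M_0 + 6·M_1 + 1·M_2 = 6(Δ_1 - Δ_0) = -75
Clamped end conditions give two more equations: 2h_0·M_0 + h_0·M_1 = 6(Δ_0 - S'(0)) = 27 and h_1·M_1 + 2h_1·M_2 = 6(S'(3) - Δ_1) = 66.
Forward elimination and back-substitution give M_0 = 81/4, M_1 = -27, M_2 = 93/2.
On [2, 3], S'(x) = b_1 + 2c_1·(x - 2) + 3d_1·(x - 2)² with b_1 = Δ_1 - h_1(2M_1 + M_2)/6 = -27/4, c_1 = M_1/2 = -27/2, d_1 = (M_2 - M_1)/(6h_1) = 49/4. So S'(2) = -27/4.

-6.7500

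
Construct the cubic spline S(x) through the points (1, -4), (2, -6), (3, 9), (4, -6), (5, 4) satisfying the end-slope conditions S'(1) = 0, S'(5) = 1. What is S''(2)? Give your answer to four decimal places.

Let m_i = S''(x_i). Step sizes h_i = 1, 1, 1, 1; slopes of the chords Δ_i = (y_(i+1) - y_i)/h_i = -2, 15, -15, 10.
  1·m_0 + 4·m_1 + 1·m_2 = 6(Δ_1 - Δ_0) = 102
  1·m_1 + 4·m_2 + 1·m_3 = 6(Δ_2 - Δ_1) = -180
  1·m_2 + 4·m_3 + 1·m_4 = 6(Δ_3 - Δ_2) = 150
Clamped end conditions give two more equations: 2h_0·m_0 + h_0·m_1 = 6(Δ_0 - S'(1)) = -12 and h_3·m_3 + 2h_3·m_4 = 6(S'(5) - Δ_3) = -54.
Solving: m_0 = -905/28, m_1 = 737/14, m_2 = -305/4, m_3 = 1013/14, m_4 = -1769/28.

52.6429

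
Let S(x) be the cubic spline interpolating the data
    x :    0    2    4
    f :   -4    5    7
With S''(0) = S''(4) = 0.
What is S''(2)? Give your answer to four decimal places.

-2.6250

Write σ_i for S''(x_i). With h_i = 2, 2 and divided differences Δ_i = 9/2, 1, the continuity of S' gives the tridiagonal system
  2·σ_0 + 8·σ_1 + 2·σ_2 = 6(Δ_1 - Δ_0) = -21
Natural end conditions: σ_0 = σ_2 = 0.
Hence σ_0 = 0, σ_1 = -21/8, σ_2 = 0.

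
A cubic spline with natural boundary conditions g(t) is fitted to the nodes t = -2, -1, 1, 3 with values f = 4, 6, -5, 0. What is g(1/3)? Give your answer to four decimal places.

Write σ_i for g''(x_i). With h_i = 1, 2, 2 and divided differences Δ_i = 2, -11/2, 5/2, the continuity of g' gives the tridiagonal system
  1·σ_0 + 6·σ_1 + 2·σ_2 = 6(Δ_1 - Δ_0) = -45
  2·σ_1 + 8·σ_2 + 2·σ_3 = 6(Δ_2 - Δ_1) = 48
Natural end conditions: σ_0 = σ_3 = 0.
Forward elimination and back-substitution give σ_0 = 0, σ_1 = -114/11, σ_2 = 189/22, σ_3 = 0.
On [-1, 1], g(t) = 6 - 16/11·(t + 1) - 57/11·(t + 1)² + 139/88·(t + 1)³.
With (t + 1) = 4/3: g(1/3) = -38/27.

-1.4074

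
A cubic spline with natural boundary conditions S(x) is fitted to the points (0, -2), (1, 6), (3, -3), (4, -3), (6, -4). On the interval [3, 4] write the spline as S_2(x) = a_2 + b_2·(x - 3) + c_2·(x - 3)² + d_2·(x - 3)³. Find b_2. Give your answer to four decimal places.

-3.0215

Write m_i for S''(x_i). With h_i = 1, 2, 1, 2 and divided differences Δ_i = 8, -9/2, 0, -1/2, the continuity of S' gives the tridiagonal system
  1·m_0 + 6·m_1 + 2·m_2 = 6(Δ_1 - Δ_0) = -75
  2·m_1 + 6·m_2 + 1·m_3 = 6(Δ_2 - Δ_1) = 27
  1·m_2 + 6·m_3 + 2·m_4 = 6(Δ_3 - Δ_2) = -3
Natural end conditions: m_0 = m_4 = 0.
Solving the tridiagonal system: m_0 = 0, m_1 = -985/62, m_2 = 315/31, m_3 = -68/31, m_4 = 0.
On [3, 4], with S_2(x) = a_2 + b_2·(x - 3) + c_2·(x - 3)² + d_2·(x - 3)³: c_2 = m_2/2 = 315/62, d_2 = (m_3 - m_2)/(6h_2) = -383/186, b_2 = Δ_2 - h_2(2m_2 + m_3)/6 = -281/93.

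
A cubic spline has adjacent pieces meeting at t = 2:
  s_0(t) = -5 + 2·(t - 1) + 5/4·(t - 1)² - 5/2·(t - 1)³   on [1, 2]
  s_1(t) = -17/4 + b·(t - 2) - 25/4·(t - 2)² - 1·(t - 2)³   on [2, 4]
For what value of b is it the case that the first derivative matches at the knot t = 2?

s_0'(t) = 2 + 5/2·(t - 1) - 15/2·(t - 1)², so s_0'(2) = -3. On the right, s_1'(2) = b, so b = -3.

-3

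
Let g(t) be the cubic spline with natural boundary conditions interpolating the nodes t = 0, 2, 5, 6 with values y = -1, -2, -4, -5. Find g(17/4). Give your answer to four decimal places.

-3.3722

With m_i denoting the second derivative at x_i, h_i = 2, 3, 1, and Δ_i = (y_(i+1) − y_i)/h_i = -1/2, -2/3, -1:
  2·m_0 + 10·m_1 + 3·m_2 = 6(Δ_1 - Δ_0) = -1
  3·m_1 + 8·m_2 + 1·m_3 = 6(Δ_2 - Δ_1) = -2
Natural end conditions: m_0 = m_3 = 0.
Hence m_0 = 0, m_1 = -2/71, m_2 = -17/71, m_3 = 0.
On [2, 5], g(t) = -2 - 221/426·(t - 2) - 1/71·(t - 2)² - 5/426·(t - 2)³.
With (t - 2) = 9/4: g(17/4) = -30647/9088.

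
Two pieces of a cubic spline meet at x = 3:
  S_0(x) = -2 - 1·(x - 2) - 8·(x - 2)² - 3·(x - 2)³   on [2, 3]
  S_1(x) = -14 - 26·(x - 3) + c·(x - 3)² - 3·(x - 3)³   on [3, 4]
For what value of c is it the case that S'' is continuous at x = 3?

S_0''(x) = -16 - 18·(x - 2), so S_0''(3) = -34. On the right, S_1''(3) = 2c, so c = -17.

-17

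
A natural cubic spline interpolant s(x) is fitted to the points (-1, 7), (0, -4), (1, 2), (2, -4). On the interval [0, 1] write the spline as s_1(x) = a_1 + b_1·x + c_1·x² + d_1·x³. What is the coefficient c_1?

16

With M_i denoting the second derivative at x_i, h_i = 1, 1, 1, and Δ_i = (y_(i+1) − y_i)/h_i = -11, 6, -6:
  1·M_0 + 4·M_1 + 1·M_2 = 6(Δ_1 - Δ_0) = 102
  1·M_1 + 4·M_2 + 1·M_3 = 6(Δ_2 - Δ_1) = -72
Natural end conditions: M_0 = M_3 = 0.
Hence M_0 = 0, M_1 = 32, M_2 = -26, M_3 = 0.
On [0, 1], with s_1(x) = a_1 + b_1·x + c_1·x² + d_1·x³: c_1 = M_1/2 = 16, d_1 = (M_2 - M_1)/(6h_1) = -29/3, b_1 = Δ_1 - h_1(2M_1 + M_2)/6 = -1/3.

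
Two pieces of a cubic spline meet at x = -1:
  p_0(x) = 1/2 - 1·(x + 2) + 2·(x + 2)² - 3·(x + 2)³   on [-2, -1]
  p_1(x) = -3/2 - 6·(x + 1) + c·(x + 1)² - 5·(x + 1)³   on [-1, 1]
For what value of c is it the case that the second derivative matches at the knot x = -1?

-7

p_0''(x) = 4 - 18·(x + 2), so p_0''(-1) = -14. On the right, p_1''(-1) = 2c, so c = -7.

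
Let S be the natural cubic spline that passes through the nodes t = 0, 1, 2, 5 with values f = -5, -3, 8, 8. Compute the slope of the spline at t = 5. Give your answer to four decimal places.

-5.1290

With M_i denoting the second derivative at x_i, h_i = 1, 1, 3, and Δ_i = (y_(i+1) − y_i)/h_i = 2, 11, 0:
  1·M_0 + 4·M_1 + 1·M_2 = 6(Δ_1 - Δ_0) = 54
  1·M_1 + 8·M_2 + 3·M_3 = 6(Δ_2 - Δ_1) = -66
Natural end conditions: M_0 = M_3 = 0.
Hence M_0 = 0, M_1 = 498/31, M_2 = -318/31, M_3 = 0.
On [2, 5], S'(t) = b_2 + 2c_2·(t - 2) + 3d_2·(t - 2)² with b_2 = Δ_2 - h_2(2M_2 + M_3)/6 = 318/31, c_2 = M_2/2 = -159/31, d_2 = (M_3 - M_2)/(6h_2) = 53/93. So S'(5) = -159/31.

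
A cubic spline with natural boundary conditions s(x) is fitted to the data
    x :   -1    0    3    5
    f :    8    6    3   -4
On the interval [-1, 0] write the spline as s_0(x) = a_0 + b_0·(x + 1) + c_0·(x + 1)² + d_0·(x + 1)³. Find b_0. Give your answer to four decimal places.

-2.2465

Put σ_i = s'' at the i-th knot. Here h = (1, 3, 2) and Δ = (-2, -1, -7/2), so the interior equations h_(i-1)·σ_(i-1) + 2(h_(i-1)+h_i)·σ_i + h_i·σ_(i+1) = 6(Δ_i − Δ_(i-1)) read
  1·σ_0 + 8·σ_1 + 3·σ_2 = 6(Δ_1 - Δ_0) = 6
  3·σ_1 + 10·σ_2 + 2·σ_3 = 6(Δ_2 - Δ_1) = -15
Natural end conditions: σ_0 = σ_3 = 0.
Hence σ_0 = 0, σ_1 = 105/71, σ_2 = -138/71, σ_3 = 0.
On [-1, 0], with s_0(x) = a_0 + b_0·(x + 1) + c_0·(x + 1)² + d_0·(x + 1)³: c_0 = σ_0/2 = 0, d_0 = (σ_1 - σ_0)/(6h_0) = 35/142, b_0 = Δ_0 - h_0(2σ_0 + σ_1)/6 = -319/142.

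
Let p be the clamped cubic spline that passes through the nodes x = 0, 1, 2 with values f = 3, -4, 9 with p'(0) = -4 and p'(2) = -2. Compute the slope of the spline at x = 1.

Write M_i for p''(x_i). With h_i = 1, 1 and divided differences Δ_i = -7, 13, the continuity of p' gives the tridiagonal system
  1·M_0 + 4·M_1 + 1·M_2 = 6(Δ_1 - Δ_0) = 120
Clamped end conditions give two more equations: 2h_0·M_0 + h_0·M_1 = 6(Δ_0 - p'(0)) = -18 and h_1·M_1 + 2h_1·M_2 = 6(p'(2) - Δ_1) = -90.
Forward elimination and back-substitution give M_0 = -38, M_1 = 58, M_2 = -74.
On [1, 2], p'(x) = b_1 + 2c_1·(x - 1) + 3d_1·(x - 1)² with b_1 = Δ_1 - h_1(2M_1 + M_2)/6 = 6, c_1 = M_1/2 = 29, d_1 = (M_2 - M_1)/(6h_1) = -22. So p'(1) = 6.

6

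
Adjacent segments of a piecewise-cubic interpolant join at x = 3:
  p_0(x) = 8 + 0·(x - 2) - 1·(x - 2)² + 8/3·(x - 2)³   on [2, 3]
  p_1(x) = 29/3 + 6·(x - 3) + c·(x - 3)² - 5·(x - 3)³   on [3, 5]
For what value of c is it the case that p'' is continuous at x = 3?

7

p_0''(x) = -2 + 16·(x - 2), so p_0''(3) = 14. On the right, p_1''(3) = 2c, so c = 7.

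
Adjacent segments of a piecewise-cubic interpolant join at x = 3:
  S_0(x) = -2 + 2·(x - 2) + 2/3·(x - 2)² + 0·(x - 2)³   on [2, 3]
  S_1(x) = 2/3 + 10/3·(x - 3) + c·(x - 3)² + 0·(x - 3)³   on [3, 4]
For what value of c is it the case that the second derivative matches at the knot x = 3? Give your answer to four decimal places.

0.6667

S_0''(x) = 4/3 + 0·(x - 2), so S_0''(3) = 4/3. On the right, S_1''(3) = 2c, so c = 2/3.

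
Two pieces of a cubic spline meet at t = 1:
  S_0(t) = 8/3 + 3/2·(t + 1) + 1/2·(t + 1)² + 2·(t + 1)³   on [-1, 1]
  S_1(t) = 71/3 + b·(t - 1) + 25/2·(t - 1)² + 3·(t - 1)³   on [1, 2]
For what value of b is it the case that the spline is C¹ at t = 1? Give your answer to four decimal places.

27.5000

S_0'(t) = 3/2 + 1·(t + 1) + 6·(t + 1)², so S_0'(1) = 55/2. On the right, S_1'(1) = b, so b = 55/2.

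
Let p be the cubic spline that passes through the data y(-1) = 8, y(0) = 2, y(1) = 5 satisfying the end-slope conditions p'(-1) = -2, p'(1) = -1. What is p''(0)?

Write σ_i for p''(x_i). With h_i = 1, 1 and divided differences Δ_i = -6, 3, the continuity of p' gives the tridiagonal system
  1·σ_0 + 4·σ_1 + 1·σ_2 = 6(Δ_1 - Δ_0) = 54
Clamped end conditions give two more equations: 2h_0·σ_0 + h_0·σ_1 = 6(Δ_0 - p'(-1)) = -24 and h_1·σ_1 + 2h_1·σ_2 = 6(p'(1) - Δ_1) = -24.
Hence σ_0 = -25, σ_1 = 26, σ_2 = -25.

26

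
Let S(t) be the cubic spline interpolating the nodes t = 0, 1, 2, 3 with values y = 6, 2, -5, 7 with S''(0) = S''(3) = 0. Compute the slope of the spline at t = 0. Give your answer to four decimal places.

Write σ_i for S''(x_i). With h_i = 1, 1, 1 and divided differences Δ_i = -4, -7, 12, the continuity of S' gives the tridiagonal system
  1·σ_0 + 4·σ_1 + 1·σ_2 = 6(Δ_1 - Δ_0) = -18
  1·σ_1 + 4·σ_2 + 1·σ_3 = 6(Δ_2 - Δ_1) = 114
Natural end conditions: σ_0 = σ_3 = 0.
Solving the tridiagonal system: σ_0 = 0, σ_1 = -62/5, σ_2 = 158/5, σ_3 = 0.
On [0, 1], S'(t) = b_0 + 2c_0·t + 3d_0·t² with b_0 = Δ_0 - h_0(2σ_0 + σ_1)/6 = -29/15, c_0 = σ_0/2 = 0, d_0 = (σ_1 - σ_0)/(6h_0) = -31/15. So S'(0) = -29/15.

-1.9333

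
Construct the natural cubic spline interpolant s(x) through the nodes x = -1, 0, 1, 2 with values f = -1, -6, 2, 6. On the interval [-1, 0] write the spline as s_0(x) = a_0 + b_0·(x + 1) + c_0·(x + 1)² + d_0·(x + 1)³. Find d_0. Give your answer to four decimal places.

3.7333

Let σ_i = s''(x_i). Step sizes h_i = 1, 1, 1; slopes of the chords Δ_i = (y_(i+1) - y_i)/h_i = -5, 8, 4.
  1·σ_0 + 4·σ_1 + 1·σ_2 = 6(Δ_1 - Δ_0) = 78
  1·σ_1 + 4·σ_2 + 1·σ_3 = 6(Δ_2 - Δ_1) = -24
Natural end conditions: σ_0 = σ_3 = 0.
Forward elimination and back-substitution give σ_0 = 0, σ_1 = 112/5, σ_2 = -58/5, σ_3 = 0.
On [-1, 0], with s_0(x) = a_0 + b_0·(x + 1) + c_0·(x + 1)² + d_0·(x + 1)³: c_0 = σ_0/2 = 0, d_0 = (σ_1 - σ_0)/(6h_0) = 56/15, b_0 = Δ_0 - h_0(2σ_0 + σ_1)/6 = -131/15.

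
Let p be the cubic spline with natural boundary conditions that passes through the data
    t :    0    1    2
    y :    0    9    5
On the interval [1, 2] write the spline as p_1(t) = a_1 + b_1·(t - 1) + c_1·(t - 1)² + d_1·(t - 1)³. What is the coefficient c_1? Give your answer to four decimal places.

-9.7500

Put σ_i = p'' at the i-th knot. Here h = (1, 1) and Δ = (9, -4), so the interior equations h_(i-1)·σ_(i-1) + 2(h_(i-1)+h_i)·σ_i + h_i·σ_(i+1) = 6(Δ_i − Δ_(i-1)) read
  1·σ_0 + 4·σ_1 + 1·σ_2 = 6(Δ_1 - Δ_0) = -78
Natural end conditions: σ_0 = σ_2 = 0.
Hence σ_0 = 0, σ_1 = -39/2, σ_2 = 0.
On [1, 2], with p_1(t) = a_1 + b_1·(t - 1) + c_1·(t - 1)² + d_1·(t - 1)³: c_1 = σ_1/2 = -39/4, d_1 = (σ_2 - σ_1)/(6h_1) = 13/4, b_1 = Δ_1 - h_1(2σ_1 + σ_2)/6 = 5/2.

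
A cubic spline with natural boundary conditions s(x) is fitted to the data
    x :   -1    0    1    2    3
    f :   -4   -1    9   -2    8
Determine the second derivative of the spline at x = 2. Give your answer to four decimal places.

43.5000

With σ_i denoting the second derivative at x_i, h_i = 1, 1, 1, 1, and Δ_i = (y_(i+1) − y_i)/h_i = 3, 10, -11, 10:
  1·σ_0 + 4·σ_1 + 1·σ_2 = 6(Δ_1 - Δ_0) = 42
  1·σ_1 + 4·σ_2 + 1·σ_3 = 6(Δ_2 - Δ_1) = -126
  1·σ_2 + 4·σ_3 + 1·σ_4 = 6(Δ_3 - Δ_2) = 126
Natural end conditions: σ_0 = σ_4 = 0.
Solving the tridiagonal system: σ_0 = 0, σ_1 = 45/2, σ_2 = -48, σ_3 = 87/2, σ_4 = 0.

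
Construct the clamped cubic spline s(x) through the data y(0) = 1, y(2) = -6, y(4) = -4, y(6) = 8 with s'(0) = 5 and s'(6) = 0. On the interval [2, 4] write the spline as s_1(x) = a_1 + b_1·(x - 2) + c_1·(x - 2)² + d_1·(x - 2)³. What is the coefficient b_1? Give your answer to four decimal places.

Write M_i for s''(x_i). With h_i = 2, 2, 2 and divided differences Δ_i = -7/2, 1, 6, the continuity of s' gives the tridiagonal system
  2·M_0 + 8·M_1 + 2·M_2 = 6(Δ_1 - Δ_0) = 27
  2·M_1 + 8·M_2 + 2·M_3 = 6(Δ_2 - Δ_1) = 30
Clamped end conditions give two more equations: 2h_0·M_0 + h_0·M_1 = 6(Δ_0 - s'(0)) = -51 and h_2·M_2 + 2h_2·M_3 = 6(s'(6) - Δ_2) = -36.
Hence M_0 = -473/30, M_1 = 181/30, M_2 = 77/15, M_3 = -347/30.
On [2, 4], with s_1(x) = a_1 + b_1·(x - 2) + c_1·(x - 2)² + d_1·(x - 2)³: c_1 = M_1/2 = 181/60, d_1 = (M_2 - M_1)/(6h_1) = -3/40, b_1 = Δ_1 - h_1(2M_1 + M_2)/6 = -71/15.

-4.7333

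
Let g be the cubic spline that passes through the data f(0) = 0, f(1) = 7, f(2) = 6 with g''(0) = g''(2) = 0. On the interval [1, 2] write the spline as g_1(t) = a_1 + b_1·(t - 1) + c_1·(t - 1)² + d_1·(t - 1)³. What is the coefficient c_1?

-6

Put M_i = g'' at the i-th knot. Here h = (1, 1) and Δ = (7, -1), so the interior equations h_(i-1)·M_(i-1) + 2(h_(i-1)+h_i)·M_i + h_i·M_(i+1) = 6(Δ_i − Δ_(i-1)) read
  1·M_0 + 4·M_1 + 1·M_2 = 6(Δ_1 - Δ_0) = -48
Natural end conditions: M_0 = M_2 = 0.
Solving the tridiagonal system: M_0 = 0, M_1 = -12, M_2 = 0.
On [1, 2], with g_1(t) = a_1 + b_1·(t - 1) + c_1·(t - 1)² + d_1·(t - 1)³: c_1 = M_1/2 = -6, d_1 = (M_2 - M_1)/(6h_1) = 2, b_1 = Δ_1 - h_1(2M_1 + M_2)/6 = 3.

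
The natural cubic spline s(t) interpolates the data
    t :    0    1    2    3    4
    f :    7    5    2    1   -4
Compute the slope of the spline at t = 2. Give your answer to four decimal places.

Put σ_i = s'' at the i-th knot. Here h = (1, 1, 1, 1) and Δ = (-2, -3, -1, -5), so the interior equations h_(i-1)·σ_(i-1) + 2(h_(i-1)+h_i)·σ_i + h_i·σ_(i+1) = 6(Δ_i − Δ_(i-1)) read
  1·σ_0 + 4·σ_1 + 1·σ_2 = 6(Δ_1 - Δ_0) = -6
  1·σ_1 + 4·σ_2 + 1·σ_3 = 6(Δ_2 - Δ_1) = 12
  1·σ_2 + 4·σ_3 + 1·σ_4 = 6(Δ_3 - Δ_2) = -24
Natural end conditions: σ_0 = σ_4 = 0.
Forward elimination and back-substitution give σ_0 = 0, σ_1 = -81/28, σ_2 = 39/7, σ_3 = -207/28, σ_4 = 0.
On [2, 3], s'(t) = b_2 + 2c_2·(t - 2) + 3d_2·(t - 2)² with b_2 = Δ_2 - h_2(2σ_2 + σ_3)/6 = -13/8, c_2 = σ_2/2 = 39/14, d_2 = (σ_3 - σ_2)/(6h_2) = -121/56. So s'(2) = -13/8.

-1.6250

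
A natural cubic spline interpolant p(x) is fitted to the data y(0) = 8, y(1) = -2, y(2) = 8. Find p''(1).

30

Write σ_i for p''(x_i). With h_i = 1, 1 and divided differences Δ_i = -10, 10, the continuity of p' gives the tridiagonal system
  1·σ_0 + 4·σ_1 + 1·σ_2 = 6(Δ_1 - Δ_0) = 120
Natural end conditions: σ_0 = σ_2 = 0.
Hence σ_0 = 0, σ_1 = 30, σ_2 = 0.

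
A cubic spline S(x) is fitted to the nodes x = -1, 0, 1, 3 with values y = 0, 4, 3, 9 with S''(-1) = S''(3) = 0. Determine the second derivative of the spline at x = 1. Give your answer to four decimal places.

5.4783

Write m_i for S''(x_i). With h_i = 1, 1, 2 and divided differences Δ_i = 4, -1, 3, the continuity of S' gives the tridiagonal system
  1·m_0 + 4·m_1 + 1·m_2 = 6(Δ_1 - Δ_0) = -30
  1·m_1 + 6·m_2 + 2·m_3 = 6(Δ_2 - Δ_1) = 24
Natural end conditions: m_0 = m_3 = 0.
Hence m_0 = 0, m_1 = -204/23, m_2 = 126/23, m_3 = 0.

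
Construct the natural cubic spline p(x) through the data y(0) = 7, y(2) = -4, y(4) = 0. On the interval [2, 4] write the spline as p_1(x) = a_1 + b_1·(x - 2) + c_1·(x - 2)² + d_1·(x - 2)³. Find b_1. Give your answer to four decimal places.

Write M_i for p''(x_i). With h_i = 2, 2 and divided differences Δ_i = -11/2, 2, the continuity of p' gives the tridiagonal system
  2·M_0 + 8·M_1 + 2·M_2 = 6(Δ_1 - Δ_0) = 45
Natural end conditions: M_0 = M_2 = 0.
Hence M_0 = 0, M_1 = 45/8, M_2 = 0.
On [2, 4], with p_1(x) = a_1 + b_1·(x - 2) + c_1·(x - 2)² + d_1·(x - 2)³: c_1 = M_1/2 = 45/16, d_1 = (M_2 - M_1)/(6h_1) = -15/32, b_1 = Δ_1 - h_1(2M_1 + M_2)/6 = -7/4.

-1.7500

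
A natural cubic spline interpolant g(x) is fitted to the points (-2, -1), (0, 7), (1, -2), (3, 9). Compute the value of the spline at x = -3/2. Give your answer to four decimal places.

Put σ_i = g'' at the i-th knot. Here h = (2, 1, 2) and Δ = (4, -9, 11/2), so the interior equations h_(i-1)·σ_(i-1) + 2(h_(i-1)+h_i)·σ_i + h_i·σ_(i+1) = 6(Δ_i − Δ_(i-1)) read
  2·σ_0 + 6·σ_1 + 1·σ_2 = 6(Δ_1 - Δ_0) = -78
  1·σ_1 + 6·σ_2 + 2·σ_3 = 6(Δ_2 - Δ_1) = 87
Natural end conditions: σ_0 = σ_3 = 0.
Solving: σ_0 = 0, σ_1 = -111/7, σ_2 = 120/7, σ_3 = 0.
On [-2, 0], g(x) = -1 + 65/7·(x + 2) + 0·(x + 2)² - 37/28·(x + 2)³.
With (x + 2) = 1/2: g(-3/2) = 779/224.

3.4777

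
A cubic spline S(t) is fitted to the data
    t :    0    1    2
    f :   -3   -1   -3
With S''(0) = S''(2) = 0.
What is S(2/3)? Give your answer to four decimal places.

Write M_i for S''(x_i). With h_i = 1, 1 and divided differences Δ_i = 2, -2, the continuity of S' gives the tridiagonal system
  1·M_0 + 4·M_1 + 1·M_2 = 6(Δ_1 - Δ_0) = -24
Natural end conditions: M_0 = M_2 = 0.
Solving the tridiagonal system: M_0 = 0, M_1 = -6, M_2 = 0.
On [0, 1], S(t) = -3 + 3·t + 0·t² - 1·t³.
With t = 2/3: S(2/3) = -35/27.

-1.2963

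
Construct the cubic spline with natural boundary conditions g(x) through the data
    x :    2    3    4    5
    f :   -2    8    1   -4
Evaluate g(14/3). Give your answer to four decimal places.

With M_i denoting the second derivative at x_i, h_i = 1, 1, 1, and Δ_i = (y_(i+1) − y_i)/h_i = 10, -7, -5:
  1·M_0 + 4·M_1 + 1·M_2 = 6(Δ_1 - Δ_0) = -102
  1·M_1 + 4·M_2 + 1·M_3 = 6(Δ_2 - Δ_1) = 12
Natural end conditions: M_0 = M_3 = 0.
Solving: M_0 = 0, M_1 = -28, M_2 = 10, M_3 = 0.
On [4, 5], g(x) = 1 - 25/3·(x - 4) + 5·(x - 4)² - 5/3·(x - 4)³.
With (x - 4) = 2/3: g(14/3) = -229/81.

-2.8272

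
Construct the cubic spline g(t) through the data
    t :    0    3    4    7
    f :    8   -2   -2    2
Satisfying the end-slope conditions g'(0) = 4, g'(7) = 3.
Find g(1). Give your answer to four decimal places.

7.6498

Write σ_i for g''(x_i). With h_i = 3, 1, 3 and divided differences Δ_i = -10/3, 0, 4/3, the continuity of g' gives the tridiagonal system
  3·σ_0 + 8·σ_1 + 1·σ_2 = 6(Δ_1 - Δ_0) = 20
  1·σ_1 + 8·σ_2 + 3·σ_3 = 6(Δ_2 - Δ_1) = 8
Clamped end conditions give two more equations: 2h_0·σ_0 + h_0·σ_1 = 6(Δ_0 - g'(0)) = -44 and h_2·σ_2 + 2h_2·σ_3 = 6(g'(7) - Δ_2) = 10.
Solving: σ_0 = -350/33, σ_1 = 72/11, σ_2 = -6/11, σ_3 = 64/33.
On [0, 3], g(t) = 8 + 4·t - 175/33·t² + 283/297·t³.
With t = 1: g(1) = 2272/297.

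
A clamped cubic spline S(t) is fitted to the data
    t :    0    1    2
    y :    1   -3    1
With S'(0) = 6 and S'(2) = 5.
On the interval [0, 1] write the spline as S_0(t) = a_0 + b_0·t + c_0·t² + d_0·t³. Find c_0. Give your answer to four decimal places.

-21.2500

Let m_i = S''(x_i). Step sizes h_i = 1, 1; slopes of the chords Δ_i = (y_(i+1) - y_i)/h_i = -4, 4.
  1·m_0 + 4·m_1 + 1·m_2 = 6(Δ_1 - Δ_0) = 48
Clamped end conditions give two more equations: 2h_0·m_0 + h_0·m_1 = 6(Δ_0 - S'(0)) = -60 and h_1·m_1 + 2h_1·m_2 = 6(S'(2) - Δ_1) = 6.
Hence m_0 = -85/2, m_1 = 25, m_2 = -19/2.
On [0, 1], with S_0(t) = a_0 + b_0·t + c_0·t² + d_0·t³: c_0 = m_0/2 = -85/4, d_0 = (m_1 - m_0)/(6h_0) = 45/4, b_0 = Δ_0 - h_0(2m_0 + m_1)/6 = 6.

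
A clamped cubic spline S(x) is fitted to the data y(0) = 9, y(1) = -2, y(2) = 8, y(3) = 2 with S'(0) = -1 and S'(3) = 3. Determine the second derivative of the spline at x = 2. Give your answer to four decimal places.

Let m_i = S''(x_i). Step sizes h_i = 1, 1, 1; slopes of the chords Δ_i = (y_(i+1) - y_i)/h_i = -11, 10, -6.
  1·m_0 + 4·m_1 + 1·m_2 = 6(Δ_1 - Δ_0) = 126
  1·m_1 + 4·m_2 + 1·m_3 = 6(Δ_2 - Δ_1) = -96
Clamped end conditions give two more equations: 2h_0·m_0 + h_0·m_1 = 6(Δ_0 - S'(0)) = -60 and h_2·m_2 + 2h_2·m_3 = 6(S'(3) - Δ_2) = 54.
Hence m_0 = -896/15, m_1 = 892/15, m_2 = -782/15, m_3 = 796/15.

-52.1333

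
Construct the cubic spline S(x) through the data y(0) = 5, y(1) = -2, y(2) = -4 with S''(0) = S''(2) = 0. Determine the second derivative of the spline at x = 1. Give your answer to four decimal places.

7.5000

Put M_i = S'' at the i-th knot. Here h = (1, 1) and Δ = (-7, -2), so the interior equations h_(i-1)·M_(i-1) + 2(h_(i-1)+h_i)·M_i + h_i·M_(i+1) = 6(Δ_i − Δ_(i-1)) read
  1·M_0 + 4·M_1 + 1·M_2 = 6(Δ_1 - Δ_0) = 30
Natural end conditions: M_0 = M_2 = 0.
Forward elimination and back-substitution give M_0 = 0, M_1 = 15/2, M_2 = 0.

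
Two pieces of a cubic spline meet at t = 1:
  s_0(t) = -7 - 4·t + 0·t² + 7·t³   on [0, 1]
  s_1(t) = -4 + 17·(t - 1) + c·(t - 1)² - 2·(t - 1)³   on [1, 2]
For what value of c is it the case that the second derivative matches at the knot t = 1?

21

s_0''(t) = 0 + 42·t, so s_0''(1) = 42. On the right, s_1''(1) = 2c, so c = 21.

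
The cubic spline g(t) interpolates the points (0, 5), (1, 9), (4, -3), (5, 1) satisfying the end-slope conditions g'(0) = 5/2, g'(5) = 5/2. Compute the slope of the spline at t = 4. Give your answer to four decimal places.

1.8333

Write m_i for g''(x_i). With h_i = 1, 3, 1 and divided differences Δ_i = 4, -4, 4, the continuity of g' gives the tridiagonal system
  1·m_0 + 8·m_1 + 3·m_2 = 6(Δ_1 - Δ_0) = -48
  3·m_1 + 8·m_2 + 1·m_3 = 6(Δ_2 - Δ_1) = 48
Clamped end conditions give two more equations: 2h_0·m_0 + h_0·m_1 = 6(Δ_0 - g'(0)) = 9 and h_2·m_2 + 2h_2·m_3 = 6(g'(5) - Δ_2) = -9.
Forward elimination and back-substitution give m_0 = 31/3, m_1 = -35/3, m_2 = 35/3, m_3 = -31/3.
On [4, 5], g'(t) = b_2 + 2c_2·(t - 4) + 3d_2·(t - 4)² with b_2 = Δ_2 - h_2(2m_2 + m_3)/6 = 11/6, c_2 = m_2/2 = 35/6, d_2 = (m_3 - m_2)/(6h_2) = -11/3. So g'(4) = 11/6.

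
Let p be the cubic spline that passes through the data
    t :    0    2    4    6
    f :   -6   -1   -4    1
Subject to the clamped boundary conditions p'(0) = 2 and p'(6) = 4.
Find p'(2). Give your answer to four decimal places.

With M_i denoting the second derivative at x_i, h_i = 2, 2, 2, and Δ_i = (y_(i+1) − y_i)/h_i = 5/2, -3/2, 5/2:
  2·M_0 + 8·M_1 + 2·M_2 = 6(Δ_1 - Δ_0) = -24
  2·M_1 + 8·M_2 + 2·M_3 = 6(Δ_2 - Δ_1) = 24
Clamped end conditions give two more equations: 2h_0·M_0 + h_0·M_1 = 6(Δ_0 - p'(0)) = 3 and h_2·M_2 + 2h_2·M_3 = 6(p'(6) - Δ_2) = 9.
Forward elimination and back-substitution give M_0 = 19/6, M_1 = -29/6, M_2 = 25/6, M_3 = 1/6.
On [2, 4], p'(t) = b_1 + 2c_1·(t - 2) + 3d_1·(t - 2)² with b_1 = Δ_1 - h_1(2M_1 + M_2)/6 = 1/3, c_1 = M_1/2 = -29/12, d_1 = (M_2 - M_1)/(6h_1) = 3/4. So p'(2) = 1/3.

0.3333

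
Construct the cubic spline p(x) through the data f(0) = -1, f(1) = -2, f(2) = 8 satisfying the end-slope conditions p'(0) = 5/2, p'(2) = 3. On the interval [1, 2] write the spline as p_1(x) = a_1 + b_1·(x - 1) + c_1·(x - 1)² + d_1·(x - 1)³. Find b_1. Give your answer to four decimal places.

5.3750

Let M_i = p''(x_i). Step sizes h_i = 1, 1; slopes of the chords Δ_i = (y_(i+1) - y_i)/h_i = -1, 10.
  1·M_0 + 4·M_1 + 1·M_2 = 6(Δ_1 - Δ_0) = 66
Clamped end conditions give two more equations: 2h_0·M_0 + h_0·M_1 = 6(Δ_0 - p'(0)) = -21 and h_1·M_1 + 2h_1·M_2 = 6(p'(2) - Δ_1) = -42.
Solving: M_0 = -107/4, M_1 = 65/2, M_2 = -149/4.
On [1, 2], with p_1(x) = a_1 + b_1·(x - 1) + c_1·(x - 1)² + d_1·(x - 1)³: c_1 = M_1/2 = 65/4, d_1 = (M_2 - M_1)/(6h_1) = -93/8, b_1 = Δ_1 - h_1(2M_1 + M_2)/6 = 43/8.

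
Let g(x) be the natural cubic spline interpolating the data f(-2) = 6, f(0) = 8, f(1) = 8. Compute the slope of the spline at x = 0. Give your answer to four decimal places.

0.3333

With σ_i denoting the second derivative at x_i, h_i = 2, 1, and Δ_i = (y_(i+1) − y_i)/h_i = 1, 0:
  2·σ_0 + 6·σ_1 + 1·σ_2 = 6(Δ_1 - Δ_0) = -6
Natural end conditions: σ_0 = σ_2 = 0.
Hence σ_0 = 0, σ_1 = -1, σ_2 = 0.
On [0, 1], g'(x) = b_1 + 2c_1·x + 3d_1·x² with b_1 = Δ_1 - h_1(2σ_1 + σ_2)/6 = 1/3, c_1 = σ_1/2 = -1/2, d_1 = (σ_2 - σ_1)/(6h_1) = 1/6. So g'(0) = 1/3.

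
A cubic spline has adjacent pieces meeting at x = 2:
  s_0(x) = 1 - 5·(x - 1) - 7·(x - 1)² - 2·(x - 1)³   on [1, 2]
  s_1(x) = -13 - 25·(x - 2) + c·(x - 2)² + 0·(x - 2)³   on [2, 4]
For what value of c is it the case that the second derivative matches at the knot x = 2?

-13

s_0''(x) = -14 - 12·(x - 1), so s_0''(2) = -26. On the right, s_1''(2) = 2c, so c = -13.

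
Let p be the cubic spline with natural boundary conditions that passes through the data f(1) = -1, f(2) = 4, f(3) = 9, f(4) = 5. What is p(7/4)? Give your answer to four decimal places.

2.5531

Write M_i for p''(x_i). With h_i = 1, 1, 1 and divided differences Δ_i = 5, 5, -4, the continuity of p' gives the tridiagonal system
  1·M_0 + 4·M_1 + 1·M_2 = 6(Δ_1 - Δ_0) = 0
  1·M_1 + 4·M_2 + 1·M_3 = 6(Δ_2 - Δ_1) = -54
Natural end conditions: M_0 = M_3 = 0.
Solving: M_0 = 0, M_1 = 18/5, M_2 = -72/5, M_3 = 0.
On [1, 2], p(t) = -1 + 22/5·(t - 1) + 0·(t - 1)² + 3/5·(t - 1)³.
With (t - 1) = 3/4: p(7/4) = 817/320.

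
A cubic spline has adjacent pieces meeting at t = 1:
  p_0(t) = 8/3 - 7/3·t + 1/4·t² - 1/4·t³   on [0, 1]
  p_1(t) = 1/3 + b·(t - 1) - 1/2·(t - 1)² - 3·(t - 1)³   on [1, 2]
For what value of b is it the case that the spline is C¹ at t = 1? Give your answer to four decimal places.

p_0'(t) = -7/3 + 1/2·t - 3/4·t², so p_0'(1) = -31/12. On the right, p_1'(1) = b, so b = -31/12.

-2.5833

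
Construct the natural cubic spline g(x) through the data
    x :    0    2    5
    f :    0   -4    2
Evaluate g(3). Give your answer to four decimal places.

Let M_i = g''(x_i). Step sizes h_i = 2, 3; slopes of the chords Δ_i = (y_(i+1) - y_i)/h_i = -2, 2.
  2·M_0 + 10·M_1 + 3·M_2 = 6(Δ_1 - Δ_0) = 24
Natural end conditions: M_0 = M_2 = 0.
Hence M_0 = 0, M_1 = 12/5, M_2 = 0.
On [2, 5], g(x) = -4 - 2/5·(x - 2) + 6/5·(x - 2)² - 2/15·(x - 2)³.
With (x - 2) = 1: g(3) = -10/3.

-3.3333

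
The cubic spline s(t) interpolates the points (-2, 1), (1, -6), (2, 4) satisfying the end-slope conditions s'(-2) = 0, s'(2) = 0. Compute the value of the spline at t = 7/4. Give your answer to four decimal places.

Let σ_i = s''(x_i). Step sizes h_i = 3, 1; slopes of the chords Δ_i = (y_(i+1) - y_i)/h_i = -7/3, 10.
  3·σ_0 + 8·σ_1 + 1·σ_2 = 6(Δ_1 - Δ_0) = 74
Clamped end conditions give two more equations: 2h_0·σ_0 + h_0·σ_1 = 6(Δ_0 - s'(-2)) = -14 and h_1·σ_1 + 2h_1·σ_2 = 6(s'(2) - Δ_1) = -60.
Hence σ_0 = -139/12, σ_1 = 37/2, σ_2 = -157/4.
On [1, 2], s(t) = -6 + 83/8·(t - 1) + 37/4·(t - 1)² - 77/8·(t - 1)³.
With (t - 1) = 3/4: s(7/4) = 1497/512.

2.9238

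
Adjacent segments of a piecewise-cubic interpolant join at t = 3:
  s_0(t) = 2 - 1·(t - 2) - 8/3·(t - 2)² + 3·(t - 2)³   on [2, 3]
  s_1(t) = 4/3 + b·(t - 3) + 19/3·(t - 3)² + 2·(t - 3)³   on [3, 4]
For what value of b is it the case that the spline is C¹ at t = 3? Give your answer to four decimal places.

s_0'(t) = -1 - 16/3·(t - 2) + 9·(t - 2)², so s_0'(3) = 8/3. On the right, s_1'(3) = b, so b = 8/3.

2.6667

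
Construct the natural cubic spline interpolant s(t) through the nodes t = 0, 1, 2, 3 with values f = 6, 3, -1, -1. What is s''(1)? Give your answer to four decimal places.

-3.2000

Put m_i = s'' at the i-th knot. Here h = (1, 1, 1) and Δ = (-3, -4, 0), so the interior equations h_(i-1)·m_(i-1) + 2(h_(i-1)+h_i)·m_i + h_i·m_(i+1) = 6(Δ_i − Δ_(i-1)) read
  1·m_0 + 4·m_1 + 1·m_2 = 6(Δ_1 - Δ_0) = -6
  1·m_1 + 4·m_2 + 1·m_3 = 6(Δ_2 - Δ_1) = 24
Natural end conditions: m_0 = m_3 = 0.
Hence m_0 = 0, m_1 = -16/5, m_2 = 34/5, m_3 = 0.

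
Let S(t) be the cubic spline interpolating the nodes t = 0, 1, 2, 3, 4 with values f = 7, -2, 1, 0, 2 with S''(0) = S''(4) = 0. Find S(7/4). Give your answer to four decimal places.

Write σ_i for S''(x_i). With h_i = 1, 1, 1, 1 and divided differences Δ_i = -9, 3, -1, 2, the continuity of S' gives the tridiagonal system
  1·σ_0 + 4·σ_1 + 1·σ_2 = 6(Δ_1 - Δ_0) = 72
  1·σ_1 + 4·σ_2 + 1·σ_3 = 6(Δ_2 - Δ_1) = -24
  1·σ_2 + 4·σ_3 + 1·σ_4 = 6(Δ_3 - Δ_2) = 18
Natural end conditions: σ_0 = σ_4 = 0.
Forward elimination and back-substitution give σ_0 = 0, σ_1 = 597/28, σ_2 = -93/7, σ_3 = 219/28, σ_4 = 0.
On [1, 2], S(t) = -2 - 53/28·(t - 1) + 597/56·(t - 1)² - 323/56·(t - 1)³.
With (t - 1) = 3/4: S(7/4) = 515/3584.

0.1437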